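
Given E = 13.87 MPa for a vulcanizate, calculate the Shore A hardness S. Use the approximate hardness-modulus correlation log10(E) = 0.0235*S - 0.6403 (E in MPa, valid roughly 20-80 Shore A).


log10(E) = 0.0235*S - 0.6403  =>  S = (log10(E) + 0.6403) / 0.0235
log10(13.87) = 1.142076
S = (1.142076 + 0.6403) / 0.0235 = 1.782376 / 0.0235
S = 75.8

Shore A = 75.8


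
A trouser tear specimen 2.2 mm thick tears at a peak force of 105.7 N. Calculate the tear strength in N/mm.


Tear strength = force / thickness
= 105.7 / 2.2
= 48.05 N/mm

48.05 N/mm


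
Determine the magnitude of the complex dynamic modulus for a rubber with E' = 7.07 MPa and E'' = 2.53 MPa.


|E*| = sqrt(E'^2 + E''^2)
= sqrt(7.07^2 + 2.53^2)
= sqrt(49.9849 + 6.4009)
= 7.509 MPa

7.509 MPa


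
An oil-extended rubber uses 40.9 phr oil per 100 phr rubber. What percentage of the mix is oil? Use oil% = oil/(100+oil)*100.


Oil % = oil / (100 + oil) * 100
= 40.9 / (100 + 40.9) * 100
= 40.9 / 140.9 * 100
= 29.03%

29.03%


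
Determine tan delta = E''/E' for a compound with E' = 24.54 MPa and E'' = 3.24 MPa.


tan delta = E'' / E'
= 3.24 / 24.54
= 0.132

tan delta = 0.132


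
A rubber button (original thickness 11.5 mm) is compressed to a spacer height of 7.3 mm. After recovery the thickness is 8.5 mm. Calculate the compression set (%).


CS = (t0 - recovered) / (t0 - ts) * 100
= (11.5 - 8.5) / (11.5 - 7.3) * 100
= 3.0 / 4.2 * 100
= 71.4%

71.4%


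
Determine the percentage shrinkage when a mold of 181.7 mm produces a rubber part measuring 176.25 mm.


Shrinkage = (mold - part) / mold * 100
= (181.7 - 176.25) / 181.7 * 100
= 5.45 / 181.7 * 100
= 3.0%

3.0%


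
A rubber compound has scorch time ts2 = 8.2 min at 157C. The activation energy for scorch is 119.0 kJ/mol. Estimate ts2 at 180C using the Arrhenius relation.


Convert temperatures: T1 = 157 + 273.15 = 430.15 K, T2 = 180 + 273.15 = 453.15 K
ts2_new = 8.2 * exp(119000 / 8.314 * (1/453.15 - 1/430.15))
1/T2 - 1/T1 = -1.1800e-04
ts2_new = 1.51 min

1.51 min


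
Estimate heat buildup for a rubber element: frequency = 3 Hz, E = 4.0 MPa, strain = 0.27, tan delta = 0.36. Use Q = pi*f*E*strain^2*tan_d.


Q = pi * f * E * strain^2 * tan_d
= pi * 3 * 4.0 * 0.27^2 * 0.36
= pi * 3 * 4.0 * 0.0729 * 0.36
= 0.9894

Q = 0.9894


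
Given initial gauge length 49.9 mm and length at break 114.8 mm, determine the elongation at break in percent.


Elongation = (Lf - L0) / L0 * 100
= (114.8 - 49.9) / 49.9 * 100
= 64.9 / 49.9 * 100
= 130.1%

130.1%


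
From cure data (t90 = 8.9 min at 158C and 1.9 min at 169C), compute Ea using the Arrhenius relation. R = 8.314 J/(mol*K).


T1 = 431.15 K, T2 = 442.15 K
1/T1 - 1/T2 = 5.7703e-05
ln(t1/t2) = ln(8.9/1.9) = 1.5442
Ea = 8.314 * 1.5442 / 5.7703e-05 = 222493.9309 J/mol
Ea = 222.49 kJ/mol

222.49 kJ/mol


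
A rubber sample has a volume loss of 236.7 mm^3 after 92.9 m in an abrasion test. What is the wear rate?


Rate = volume_loss / distance
= 236.7 / 92.9
= 2.548 mm^3/m

2.548 mm^3/m


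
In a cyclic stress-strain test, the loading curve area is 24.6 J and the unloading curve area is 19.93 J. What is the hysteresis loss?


Hysteresis loss = loading - unloading
= 24.6 - 19.93
= 4.67 J

4.67 J


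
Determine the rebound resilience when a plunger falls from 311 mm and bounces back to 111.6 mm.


Resilience = h_rebound / h_drop * 100
= 111.6 / 311 * 100
= 35.9%

35.9%


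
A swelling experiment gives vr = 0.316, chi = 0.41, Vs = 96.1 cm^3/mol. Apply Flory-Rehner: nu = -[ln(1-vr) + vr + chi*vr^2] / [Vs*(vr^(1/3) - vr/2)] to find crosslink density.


ln(1 - vr) = ln(1 - 0.316) = -0.3798
Numerator = -((-0.3798) + 0.316 + 0.41 * 0.316^2) = 0.0229
Denominator = 96.1 * (0.316^(1/3) - 0.316/2) = 50.2726
nu = 0.0229 / 50.2726 = 4.5465e-04 mol/cm^3

4.5465e-04 mol/cm^3


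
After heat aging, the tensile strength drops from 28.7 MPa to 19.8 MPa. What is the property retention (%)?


Retention = aged / original * 100
= 19.8 / 28.7 * 100
= 69.0%

69.0%


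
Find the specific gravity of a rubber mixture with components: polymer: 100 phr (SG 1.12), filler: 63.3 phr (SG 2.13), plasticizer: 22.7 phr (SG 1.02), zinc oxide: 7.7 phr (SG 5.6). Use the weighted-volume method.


Sum of weights = 193.7
Volume contributions:
  polymer: 100/1.12 = 89.2857
  filler: 63.3/2.13 = 29.7183
  plasticizer: 22.7/1.02 = 22.2549
  zinc oxide: 7.7/5.6 = 1.3750
Sum of volumes = 142.6339
SG = 193.7 / 142.6339 = 1.358

SG = 1.358


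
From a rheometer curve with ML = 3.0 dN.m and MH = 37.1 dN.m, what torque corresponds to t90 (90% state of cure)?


M90 = ML + 0.9 * (MH - ML)
M90 = 3.0 + 0.9 * (37.1 - 3.0)
M90 = 3.0 + 0.9 * 34.1
M90 = 33.69 dN.m

33.69 dN.m


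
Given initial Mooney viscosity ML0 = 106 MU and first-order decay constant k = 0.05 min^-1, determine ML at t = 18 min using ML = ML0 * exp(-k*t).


ML = ML0 * exp(-k * t)
ML = 106 * exp(-0.05 * 18)
ML = 106 * 0.4066
ML = 43.1 MU

43.1 MU


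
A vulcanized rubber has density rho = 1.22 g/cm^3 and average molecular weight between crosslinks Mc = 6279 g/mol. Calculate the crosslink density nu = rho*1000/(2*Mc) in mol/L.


nu = rho * 1000 / (2 * Mc)
nu = 1.22 * 1000 / (2 * 6279)
nu = 1220.0 / 12558
nu = 0.0971 mol/L

0.0971 mol/L


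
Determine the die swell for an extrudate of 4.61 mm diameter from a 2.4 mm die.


Die swell ratio = D_extrudate / D_die
= 4.61 / 2.4
= 1.921

Die swell = 1.921


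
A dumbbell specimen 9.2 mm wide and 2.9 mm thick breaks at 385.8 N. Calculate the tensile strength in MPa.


Area = width * thickness = 9.2 * 2.9 = 26.68 mm^2
TS = force / area = 385.8 / 26.68 = 14.46 MPa

14.46 MPa


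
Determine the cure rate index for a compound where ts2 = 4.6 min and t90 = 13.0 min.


CRI = 100 / (t90 - ts2)
= 100 / (13.0 - 4.6)
= 100 / 8.4
= 11.9 min^-1

11.9 min^-1


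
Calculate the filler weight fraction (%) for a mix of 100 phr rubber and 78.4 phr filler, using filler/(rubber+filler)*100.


Filler % = filler / (rubber + filler) * 100
= 78.4 / (100 + 78.4) * 100
= 78.4 / 178.4 * 100
= 43.95%

43.95%


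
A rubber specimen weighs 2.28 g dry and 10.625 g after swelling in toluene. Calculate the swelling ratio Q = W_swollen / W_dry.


Q = W_swollen / W_dry
Q = 10.625 / 2.28
Q = 4.66

Q = 4.66


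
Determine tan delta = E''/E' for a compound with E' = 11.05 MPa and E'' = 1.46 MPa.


tan delta = E'' / E'
= 1.46 / 11.05
= 0.1321

tan delta = 0.1321


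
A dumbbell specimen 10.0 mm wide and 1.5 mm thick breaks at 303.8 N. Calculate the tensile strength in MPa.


Area = width * thickness = 10.0 * 1.5 = 15.0 mm^2
TS = force / area = 303.8 / 15.0 = 20.25 MPa

20.25 MPa


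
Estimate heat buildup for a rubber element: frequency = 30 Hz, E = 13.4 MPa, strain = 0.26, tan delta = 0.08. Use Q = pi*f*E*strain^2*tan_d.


Q = pi * f * E * strain^2 * tan_d
= pi * 30 * 13.4 * 0.26^2 * 0.08
= pi * 30 * 13.4 * 0.0676 * 0.08
= 6.8299

Q = 6.8299


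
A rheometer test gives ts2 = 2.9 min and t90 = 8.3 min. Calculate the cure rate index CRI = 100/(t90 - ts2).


CRI = 100 / (t90 - ts2)
= 100 / (8.3 - 2.9)
= 100 / 5.4
= 18.52 min^-1

18.52 min^-1


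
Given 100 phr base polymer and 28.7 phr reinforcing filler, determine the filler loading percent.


Filler % = filler / (rubber + filler) * 100
= 28.7 / (100 + 28.7) * 100
= 28.7 / 128.7 * 100
= 22.3%

22.3%


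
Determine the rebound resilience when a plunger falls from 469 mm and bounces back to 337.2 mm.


Resilience = h_rebound / h_drop * 100
= 337.2 / 469 * 100
= 71.9%

71.9%


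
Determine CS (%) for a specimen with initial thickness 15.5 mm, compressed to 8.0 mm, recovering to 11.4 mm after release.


CS = (t0 - recovered) / (t0 - ts) * 100
= (15.5 - 11.4) / (15.5 - 8.0) * 100
= 4.1 / 7.5 * 100
= 54.7%

54.7%


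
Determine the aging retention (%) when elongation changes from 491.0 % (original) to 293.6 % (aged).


Retention = aged / original * 100
= 293.6 / 491.0 * 100
= 59.8%

59.8%


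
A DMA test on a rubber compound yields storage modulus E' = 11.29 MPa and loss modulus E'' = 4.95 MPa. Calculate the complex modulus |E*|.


|E*| = sqrt(E'^2 + E''^2)
= sqrt(11.29^2 + 4.95^2)
= sqrt(127.4641 + 24.5025)
= 12.327 MPa

12.327 MPa


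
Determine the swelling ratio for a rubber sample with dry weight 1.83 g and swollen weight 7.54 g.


Q = W_swollen / W_dry
Q = 7.54 / 1.83
Q = 4.12

Q = 4.12


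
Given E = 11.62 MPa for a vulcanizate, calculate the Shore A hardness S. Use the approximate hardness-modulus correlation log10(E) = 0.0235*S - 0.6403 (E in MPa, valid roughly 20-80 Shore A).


log10(E) = 0.0235*S - 0.6403  =>  S = (log10(E) + 0.6403) / 0.0235
log10(11.62) = 1.065206
S = (1.065206 + 0.6403) / 0.0235 = 1.705506 / 0.0235
S = 72.6

Shore A = 72.6


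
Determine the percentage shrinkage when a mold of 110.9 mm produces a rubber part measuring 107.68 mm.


Shrinkage = (mold - part) / mold * 100
= (110.9 - 107.68) / 110.9 * 100
= 3.22 / 110.9 * 100
= 2.9%

2.9%


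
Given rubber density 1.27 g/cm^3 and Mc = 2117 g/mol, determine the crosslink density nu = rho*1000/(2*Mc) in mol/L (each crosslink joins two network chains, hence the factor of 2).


nu = rho * 1000 / (2 * Mc)
nu = 1.27 * 1000 / (2 * 2117)
nu = 1270.0 / 4234
nu = 0.3000 mol/L

0.3000 mol/L


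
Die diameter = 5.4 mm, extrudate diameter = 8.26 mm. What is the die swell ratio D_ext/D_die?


Die swell ratio = D_extrudate / D_die
= 8.26 / 5.4
= 1.53

Die swell = 1.53


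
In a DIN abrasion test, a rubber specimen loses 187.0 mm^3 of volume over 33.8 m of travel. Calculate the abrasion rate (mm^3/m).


Rate = volume_loss / distance
= 187.0 / 33.8
= 5.533 mm^3/m

5.533 mm^3/m


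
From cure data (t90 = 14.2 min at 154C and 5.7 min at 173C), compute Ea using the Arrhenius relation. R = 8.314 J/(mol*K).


T1 = 427.15 K, T2 = 446.15 K
1/T1 - 1/T2 = 9.9699e-05
ln(t1/t2) = ln(14.2/5.7) = 0.9128
Ea = 8.314 * 0.9128 / 9.9699e-05 = 76117.0309 J/mol
Ea = 76.12 kJ/mol

76.12 kJ/mol


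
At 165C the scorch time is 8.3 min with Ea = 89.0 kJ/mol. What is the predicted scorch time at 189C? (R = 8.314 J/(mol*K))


Convert temperatures: T1 = 165 + 273.15 = 438.15 K, T2 = 189 + 273.15 = 462.15 K
ts2_new = 8.3 * exp(89000 / 8.314 * (1/462.15 - 1/438.15))
1/T2 - 1/T1 = -1.1852e-04
ts2_new = 2.33 min

2.33 min


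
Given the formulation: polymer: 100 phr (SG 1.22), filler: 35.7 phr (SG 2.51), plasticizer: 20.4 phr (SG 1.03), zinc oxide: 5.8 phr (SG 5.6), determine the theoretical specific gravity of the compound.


Sum of weights = 161.9
Volume contributions:
  polymer: 100/1.22 = 81.9672
  filler: 35.7/2.51 = 14.2231
  plasticizer: 20.4/1.03 = 19.8058
  zinc oxide: 5.8/5.6 = 1.0357
Sum of volumes = 117.0319
SG = 161.9 / 117.0319 = 1.383

SG = 1.383


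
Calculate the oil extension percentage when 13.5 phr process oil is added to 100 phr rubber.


Oil % = oil / (100 + oil) * 100
= 13.5 / (100 + 13.5) * 100
= 13.5 / 113.5 * 100
= 11.89%

11.89%


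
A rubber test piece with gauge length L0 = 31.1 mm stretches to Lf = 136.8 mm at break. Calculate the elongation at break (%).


Elongation = (Lf - L0) / L0 * 100
= (136.8 - 31.1) / 31.1 * 100
= 105.7 / 31.1 * 100
= 339.9%

339.9%


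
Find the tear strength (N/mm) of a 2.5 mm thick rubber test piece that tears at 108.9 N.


Tear strength = force / thickness
= 108.9 / 2.5
= 43.56 N/mm

43.56 N/mm


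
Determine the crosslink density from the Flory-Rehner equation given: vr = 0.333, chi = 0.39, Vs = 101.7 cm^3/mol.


ln(1 - vr) = ln(1 - 0.333) = -0.4050
Numerator = -((-0.4050) + 0.333 + 0.39 * 0.333^2) = 0.0287
Denominator = 101.7 * (0.333^(1/3) - 0.333/2) = 53.5583
nu = 0.0287 / 53.5583 = 5.3621e-04 mol/cm^3

5.3621e-04 mol/cm^3


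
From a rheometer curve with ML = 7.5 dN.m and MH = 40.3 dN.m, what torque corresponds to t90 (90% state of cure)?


M90 = ML + 0.9 * (MH - ML)
M90 = 7.5 + 0.9 * (40.3 - 7.5)
M90 = 7.5 + 0.9 * 32.8
M90 = 37.02 dN.m

37.02 dN.m


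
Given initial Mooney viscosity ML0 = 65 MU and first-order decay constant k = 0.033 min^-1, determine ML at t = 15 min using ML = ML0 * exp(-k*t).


ML = ML0 * exp(-k * t)
ML = 65 * exp(-0.033 * 15)
ML = 65 * 0.6096
ML = 39.62 MU

39.62 MU


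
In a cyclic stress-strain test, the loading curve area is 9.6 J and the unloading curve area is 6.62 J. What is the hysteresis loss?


Hysteresis loss = loading - unloading
= 9.6 - 6.62
= 2.98 J

2.98 J


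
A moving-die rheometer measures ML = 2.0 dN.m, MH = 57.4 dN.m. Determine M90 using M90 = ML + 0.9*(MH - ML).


M90 = ML + 0.9 * (MH - ML)
M90 = 2.0 + 0.9 * (57.4 - 2.0)
M90 = 2.0 + 0.9 * 55.4
M90 = 51.86 dN.m

51.86 dN.m


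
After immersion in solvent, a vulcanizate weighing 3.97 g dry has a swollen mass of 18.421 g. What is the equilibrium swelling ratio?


Q = W_swollen / W_dry
Q = 18.421 / 3.97
Q = 4.64

Q = 4.64


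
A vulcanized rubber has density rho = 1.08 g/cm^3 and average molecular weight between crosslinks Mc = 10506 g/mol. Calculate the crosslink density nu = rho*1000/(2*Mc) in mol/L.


nu = rho * 1000 / (2 * Mc)
nu = 1.08 * 1000 / (2 * 10506)
nu = 1080.0 / 21012
nu = 0.0514 mol/L

0.0514 mol/L


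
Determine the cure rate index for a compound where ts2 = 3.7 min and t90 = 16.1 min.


CRI = 100 / (t90 - ts2)
= 100 / (16.1 - 3.7)
= 100 / 12.4
= 8.06 min^-1

8.06 min^-1


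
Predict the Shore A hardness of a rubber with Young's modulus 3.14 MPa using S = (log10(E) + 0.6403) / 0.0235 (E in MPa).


log10(E) = 0.0235*S - 0.6403  =>  S = (log10(E) + 0.6403) / 0.0235
log10(3.14) = 0.496930
S = (0.496930 + 0.6403) / 0.0235 = 1.137230 / 0.0235
S = 48.4

Shore A = 48.4


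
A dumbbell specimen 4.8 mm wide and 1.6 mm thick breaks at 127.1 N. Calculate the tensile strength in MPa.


Area = width * thickness = 4.8 * 1.6 = 7.68 mm^2
TS = force / area = 127.1 / 7.68 = 16.55 MPa

16.55 MPa


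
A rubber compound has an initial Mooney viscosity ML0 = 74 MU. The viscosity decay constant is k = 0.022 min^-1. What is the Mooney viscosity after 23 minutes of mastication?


ML = ML0 * exp(-k * t)
ML = 74 * exp(-0.022 * 23)
ML = 74 * 0.6029
ML = 44.61 MU

44.61 MU


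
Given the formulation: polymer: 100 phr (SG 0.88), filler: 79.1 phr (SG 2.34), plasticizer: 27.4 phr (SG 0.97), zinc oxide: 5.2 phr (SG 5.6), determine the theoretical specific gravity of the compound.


Sum of weights = 211.7
Volume contributions:
  polymer: 100/0.88 = 113.6364
  filler: 79.1/2.34 = 33.8034
  plasticizer: 27.4/0.97 = 28.2474
  zinc oxide: 5.2/5.6 = 0.9286
Sum of volumes = 176.6158
SG = 211.7 / 176.6158 = 1.199

SG = 1.199


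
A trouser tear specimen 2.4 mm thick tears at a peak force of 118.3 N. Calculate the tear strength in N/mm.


Tear strength = force / thickness
= 118.3 / 2.4
= 49.29 N/mm

49.29 N/mm


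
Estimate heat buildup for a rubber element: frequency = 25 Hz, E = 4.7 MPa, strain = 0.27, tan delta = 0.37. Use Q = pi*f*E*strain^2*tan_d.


Q = pi * f * E * strain^2 * tan_d
= pi * 25 * 4.7 * 0.27^2 * 0.37
= pi * 25 * 4.7 * 0.0729 * 0.37
= 9.9567

Q = 9.9567


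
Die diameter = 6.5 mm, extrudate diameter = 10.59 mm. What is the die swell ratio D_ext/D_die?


Die swell ratio = D_extrudate / D_die
= 10.59 / 6.5
= 1.629

Die swell = 1.629


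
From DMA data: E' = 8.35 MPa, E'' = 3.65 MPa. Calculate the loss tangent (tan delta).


tan delta = E'' / E'
= 3.65 / 8.35
= 0.4371

tan delta = 0.4371


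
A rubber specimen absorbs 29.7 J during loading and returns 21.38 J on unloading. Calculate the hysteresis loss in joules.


Hysteresis loss = loading - unloading
= 29.7 - 21.38
= 8.32 J

8.32 J


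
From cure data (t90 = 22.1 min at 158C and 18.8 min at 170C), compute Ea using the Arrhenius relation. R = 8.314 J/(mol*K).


T1 = 431.15 K, T2 = 443.15 K
1/T1 - 1/T2 = 6.2806e-05
ln(t1/t2) = ln(22.1/18.8) = 0.1617
Ea = 8.314 * 0.1617 / 6.2806e-05 = 21407.8787 J/mol
Ea = 21.41 kJ/mol

21.41 kJ/mol


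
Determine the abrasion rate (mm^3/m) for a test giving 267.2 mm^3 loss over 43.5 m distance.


Rate = volume_loss / distance
= 267.2 / 43.5
= 6.143 mm^3/m

6.143 mm^3/m


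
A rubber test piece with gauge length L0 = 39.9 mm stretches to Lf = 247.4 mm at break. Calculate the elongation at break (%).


Elongation = (Lf - L0) / L0 * 100
= (247.4 - 39.9) / 39.9 * 100
= 207.5 / 39.9 * 100
= 520.1%

520.1%


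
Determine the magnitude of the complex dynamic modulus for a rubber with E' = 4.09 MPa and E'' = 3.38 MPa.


|E*| = sqrt(E'^2 + E''^2)
= sqrt(4.09^2 + 3.38^2)
= sqrt(16.7281 + 11.4244)
= 5.306 MPa

5.306 MPa


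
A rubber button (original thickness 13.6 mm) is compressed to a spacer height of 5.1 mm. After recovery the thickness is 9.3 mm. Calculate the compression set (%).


CS = (t0 - recovered) / (t0 - ts) * 100
= (13.6 - 9.3) / (13.6 - 5.1) * 100
= 4.3 / 8.5 * 100
= 50.6%

50.6%


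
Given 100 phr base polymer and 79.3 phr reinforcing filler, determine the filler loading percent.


Filler % = filler / (rubber + filler) * 100
= 79.3 / (100 + 79.3) * 100
= 79.3 / 179.3 * 100
= 44.23%

44.23%


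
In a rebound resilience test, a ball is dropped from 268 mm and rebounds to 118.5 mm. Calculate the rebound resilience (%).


Resilience = h_rebound / h_drop * 100
= 118.5 / 268 * 100
= 44.2%

44.2%


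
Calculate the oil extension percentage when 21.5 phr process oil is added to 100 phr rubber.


Oil % = oil / (100 + oil) * 100
= 21.5 / (100 + 21.5) * 100
= 21.5 / 121.5 * 100
= 17.7%

17.7%


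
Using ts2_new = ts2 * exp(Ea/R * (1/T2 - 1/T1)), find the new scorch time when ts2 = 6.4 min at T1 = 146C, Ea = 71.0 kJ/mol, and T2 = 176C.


Convert temperatures: T1 = 146 + 273.15 = 419.15 K, T2 = 176 + 273.15 = 449.15 K
ts2_new = 6.4 * exp(71000 / 8.314 * (1/449.15 - 1/419.15))
1/T2 - 1/T1 = -1.5935e-04
ts2_new = 1.64 min

1.64 min


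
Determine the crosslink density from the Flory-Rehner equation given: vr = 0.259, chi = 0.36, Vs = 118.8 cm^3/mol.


ln(1 - vr) = ln(1 - 0.259) = -0.2998
Numerator = -((-0.2998) + 0.259 + 0.36 * 0.259^2) = 0.0166
Denominator = 118.8 * (0.259^(1/3) - 0.259/2) = 60.3422
nu = 0.0166 / 60.3422 = 2.7519e-04 mol/cm^3

2.7519e-04 mol/cm^3


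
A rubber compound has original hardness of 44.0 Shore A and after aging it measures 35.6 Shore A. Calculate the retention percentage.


Retention = aged / original * 100
= 35.6 / 44.0 * 100
= 80.9%

80.9%


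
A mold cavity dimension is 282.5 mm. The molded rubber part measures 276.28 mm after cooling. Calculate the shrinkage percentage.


Shrinkage = (mold - part) / mold * 100
= (282.5 - 276.28) / 282.5 * 100
= 6.22 / 282.5 * 100
= 2.2%

2.2%


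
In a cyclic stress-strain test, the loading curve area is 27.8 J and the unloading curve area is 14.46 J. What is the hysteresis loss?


Hysteresis loss = loading - unloading
= 27.8 - 14.46
= 13.34 J

13.34 J


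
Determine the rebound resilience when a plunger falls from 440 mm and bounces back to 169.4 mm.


Resilience = h_rebound / h_drop * 100
= 169.4 / 440 * 100
= 38.5%

38.5%


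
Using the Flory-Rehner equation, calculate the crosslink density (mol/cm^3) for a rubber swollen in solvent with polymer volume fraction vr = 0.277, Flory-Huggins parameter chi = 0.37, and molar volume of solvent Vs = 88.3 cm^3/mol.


ln(1 - vr) = ln(1 - 0.277) = -0.3243
Numerator = -((-0.3243) + 0.277 + 0.37 * 0.277^2) = 0.0190
Denominator = 88.3 * (0.277^(1/3) - 0.277/2) = 45.3304
nu = 0.0190 / 45.3304 = 4.1818e-04 mol/cm^3

4.1818e-04 mol/cm^3


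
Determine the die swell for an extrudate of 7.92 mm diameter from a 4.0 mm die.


Die swell ratio = D_extrudate / D_die
= 7.92 / 4.0
= 1.98

Die swell = 1.98


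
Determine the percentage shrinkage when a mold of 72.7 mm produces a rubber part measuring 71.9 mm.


Shrinkage = (mold - part) / mold * 100
= (72.7 - 71.9) / 72.7 * 100
= 0.8 / 72.7 * 100
= 1.1%

1.1%


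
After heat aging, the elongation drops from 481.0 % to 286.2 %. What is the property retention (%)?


Retention = aged / original * 100
= 286.2 / 481.0 * 100
= 59.5%

59.5%


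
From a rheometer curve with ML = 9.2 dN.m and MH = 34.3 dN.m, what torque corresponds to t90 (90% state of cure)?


M90 = ML + 0.9 * (MH - ML)
M90 = 9.2 + 0.9 * (34.3 - 9.2)
M90 = 9.2 + 0.9 * 25.1
M90 = 31.79 dN.m

31.79 dN.m


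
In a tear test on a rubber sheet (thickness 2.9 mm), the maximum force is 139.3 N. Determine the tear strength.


Tear strength = force / thickness
= 139.3 / 2.9
= 48.03 N/mm

48.03 N/mm


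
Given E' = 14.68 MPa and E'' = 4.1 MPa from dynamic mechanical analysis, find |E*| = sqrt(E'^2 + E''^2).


|E*| = sqrt(E'^2 + E''^2)
= sqrt(14.68^2 + 4.1^2)
= sqrt(215.5024 + 16.8100)
= 15.242 MPa

15.242 MPa


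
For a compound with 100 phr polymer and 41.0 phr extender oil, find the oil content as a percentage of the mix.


Oil % = oil / (100 + oil) * 100
= 41.0 / (100 + 41.0) * 100
= 41.0 / 141.0 * 100
= 29.08%

29.08%


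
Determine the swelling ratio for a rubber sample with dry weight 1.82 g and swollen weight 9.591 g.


Q = W_swollen / W_dry
Q = 9.591 / 1.82
Q = 5.27

Q = 5.27


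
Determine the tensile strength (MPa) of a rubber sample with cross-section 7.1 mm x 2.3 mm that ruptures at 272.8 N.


Area = width * thickness = 7.1 * 2.3 = 16.33 mm^2
TS = force / area = 272.8 / 16.33 = 16.71 MPa

16.71 MPa


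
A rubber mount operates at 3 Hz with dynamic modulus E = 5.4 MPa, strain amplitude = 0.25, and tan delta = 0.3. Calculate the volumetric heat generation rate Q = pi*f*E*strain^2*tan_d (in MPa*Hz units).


Q = pi * f * E * strain^2 * tan_d
= pi * 3 * 5.4 * 0.25^2 * 0.3
= pi * 3 * 5.4 * 0.0625 * 0.3
= 0.9543

Q = 0.9543


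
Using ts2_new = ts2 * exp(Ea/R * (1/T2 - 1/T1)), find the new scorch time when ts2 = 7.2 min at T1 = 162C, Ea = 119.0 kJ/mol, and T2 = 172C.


Convert temperatures: T1 = 162 + 273.15 = 435.15 K, T2 = 172 + 273.15 = 445.15 K
ts2_new = 7.2 * exp(119000 / 8.314 * (1/445.15 - 1/435.15))
1/T2 - 1/T1 = -5.1624e-05
ts2_new = 3.44 min

3.44 min


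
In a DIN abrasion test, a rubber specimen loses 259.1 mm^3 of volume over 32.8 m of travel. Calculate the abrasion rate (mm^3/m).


Rate = volume_loss / distance
= 259.1 / 32.8
= 7.899 mm^3/m

7.899 mm^3/m


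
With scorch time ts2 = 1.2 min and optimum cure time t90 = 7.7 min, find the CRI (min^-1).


CRI = 100 / (t90 - ts2)
= 100 / (7.7 - 1.2)
= 100 / 6.5
= 15.38 min^-1

15.38 min^-1


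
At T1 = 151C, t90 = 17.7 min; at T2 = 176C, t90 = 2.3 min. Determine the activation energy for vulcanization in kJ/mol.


T1 = 424.15 K, T2 = 449.15 K
1/T1 - 1/T2 = 1.3123e-04
ln(t1/t2) = ln(17.7/2.3) = 2.0407
Ea = 8.314 * 2.0407 / 1.3123e-04 = 129285.7278 J/mol
Ea = 129.29 kJ/mol

129.29 kJ/mol


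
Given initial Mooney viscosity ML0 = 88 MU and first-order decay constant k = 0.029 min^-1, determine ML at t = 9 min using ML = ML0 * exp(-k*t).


ML = ML0 * exp(-k * t)
ML = 88 * exp(-0.029 * 9)
ML = 88 * 0.7703
ML = 67.78 MU

67.78 MU


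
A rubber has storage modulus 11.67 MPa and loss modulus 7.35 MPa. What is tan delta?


tan delta = E'' / E'
= 7.35 / 11.67
= 0.6298

tan delta = 0.6298


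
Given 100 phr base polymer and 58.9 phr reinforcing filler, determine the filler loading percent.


Filler % = filler / (rubber + filler) * 100
= 58.9 / (100 + 58.9) * 100
= 58.9 / 158.9 * 100
= 37.07%

37.07%


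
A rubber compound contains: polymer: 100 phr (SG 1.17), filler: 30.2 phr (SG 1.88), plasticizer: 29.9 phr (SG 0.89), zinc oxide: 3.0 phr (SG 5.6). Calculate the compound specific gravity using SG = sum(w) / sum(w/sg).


Sum of weights = 163.1
Volume contributions:
  polymer: 100/1.17 = 85.4701
  filler: 30.2/1.88 = 16.0638
  plasticizer: 29.9/0.89 = 33.5955
  zinc oxide: 3.0/5.6 = 0.5357
Sum of volumes = 135.6651
SG = 163.1 / 135.6651 = 1.202

SG = 1.202


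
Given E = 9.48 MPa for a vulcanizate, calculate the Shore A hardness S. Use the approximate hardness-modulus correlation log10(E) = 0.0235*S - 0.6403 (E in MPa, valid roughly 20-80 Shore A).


log10(E) = 0.0235*S - 0.6403  =>  S = (log10(E) + 0.6403) / 0.0235
log10(9.48) = 0.976808
S = (0.976808 + 0.6403) / 0.0235 = 1.617108 / 0.0235
S = 68.8

Shore A = 68.8


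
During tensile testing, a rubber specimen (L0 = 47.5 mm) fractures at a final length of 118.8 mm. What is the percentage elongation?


Elongation = (Lf - L0) / L0 * 100
= (118.8 - 47.5) / 47.5 * 100
= 71.3 / 47.5 * 100
= 150.1%

150.1%


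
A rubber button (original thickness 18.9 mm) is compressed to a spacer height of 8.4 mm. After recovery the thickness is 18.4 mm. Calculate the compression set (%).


CS = (t0 - recovered) / (t0 - ts) * 100
= (18.9 - 18.4) / (18.9 - 8.4) * 100
= 0.5 / 10.5 * 100
= 4.8%

4.8%


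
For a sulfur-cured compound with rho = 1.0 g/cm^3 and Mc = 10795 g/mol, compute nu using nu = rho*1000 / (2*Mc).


nu = rho * 1000 / (2 * Mc)
nu = 1.0 * 1000 / (2 * 10795)
nu = 1000.0 / 21590
nu = 0.0463 mol/L

0.0463 mol/L


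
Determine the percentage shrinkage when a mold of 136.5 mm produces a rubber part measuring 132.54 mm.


Shrinkage = (mold - part) / mold * 100
= (136.5 - 132.54) / 136.5 * 100
= 3.96 / 136.5 * 100
= 2.9%

2.9%


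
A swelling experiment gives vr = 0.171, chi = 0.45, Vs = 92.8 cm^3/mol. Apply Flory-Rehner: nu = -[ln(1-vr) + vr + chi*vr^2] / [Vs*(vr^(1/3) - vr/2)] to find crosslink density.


ln(1 - vr) = ln(1 - 0.171) = -0.1875
Numerator = -((-0.1875) + 0.171 + 0.45 * 0.171^2) = 0.0034
Denominator = 92.8 * (0.171^(1/3) - 0.171/2) = 43.5742
nu = 0.0034 / 43.5742 = 7.7492e-05 mol/cm^3

7.7492e-05 mol/cm^3


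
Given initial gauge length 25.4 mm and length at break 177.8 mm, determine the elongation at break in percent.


Elongation = (Lf - L0) / L0 * 100
= (177.8 - 25.4) / 25.4 * 100
= 152.4 / 25.4 * 100
= 600.0%

600.0%


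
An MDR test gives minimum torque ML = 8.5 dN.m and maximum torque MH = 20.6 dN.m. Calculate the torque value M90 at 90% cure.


M90 = ML + 0.9 * (MH - ML)
M90 = 8.5 + 0.9 * (20.6 - 8.5)
M90 = 8.5 + 0.9 * 12.1
M90 = 19.39 dN.m

19.39 dN.m


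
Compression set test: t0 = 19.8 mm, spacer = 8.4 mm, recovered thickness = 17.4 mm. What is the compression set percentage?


CS = (t0 - recovered) / (t0 - ts) * 100
= (19.8 - 17.4) / (19.8 - 8.4) * 100
= 2.4 / 11.4 * 100
= 21.1%

21.1%


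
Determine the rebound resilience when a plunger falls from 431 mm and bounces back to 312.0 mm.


Resilience = h_rebound / h_drop * 100
= 312.0 / 431 * 100
= 72.4%

72.4%


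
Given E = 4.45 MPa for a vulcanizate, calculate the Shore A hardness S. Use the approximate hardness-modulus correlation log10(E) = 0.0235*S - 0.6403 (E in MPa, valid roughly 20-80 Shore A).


log10(E) = 0.0235*S - 0.6403  =>  S = (log10(E) + 0.6403) / 0.0235
log10(4.45) = 0.648360
S = (0.648360 + 0.6403) / 0.0235 = 1.288660 / 0.0235
S = 54.8

Shore A = 54.8


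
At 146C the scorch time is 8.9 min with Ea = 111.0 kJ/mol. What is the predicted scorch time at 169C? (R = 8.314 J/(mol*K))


Convert temperatures: T1 = 146 + 273.15 = 419.15 K, T2 = 169 + 273.15 = 442.15 K
ts2_new = 8.9 * exp(111000 / 8.314 * (1/442.15 - 1/419.15))
1/T2 - 1/T1 = -1.2410e-04
ts2_new = 1.7 min

1.7 min


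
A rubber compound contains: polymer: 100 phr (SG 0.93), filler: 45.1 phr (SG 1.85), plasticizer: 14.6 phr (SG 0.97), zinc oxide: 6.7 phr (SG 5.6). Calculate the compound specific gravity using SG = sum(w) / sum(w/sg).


Sum of weights = 166.4
Volume contributions:
  polymer: 100/0.93 = 107.5269
  filler: 45.1/1.85 = 24.3784
  plasticizer: 14.6/0.97 = 15.0515
  zinc oxide: 6.7/5.6 = 1.1964
Sum of volumes = 148.1532
SG = 166.4 / 148.1532 = 1.123

SG = 1.123


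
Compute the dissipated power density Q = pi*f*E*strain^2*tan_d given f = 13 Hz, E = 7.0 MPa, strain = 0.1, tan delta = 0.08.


Q = pi * f * E * strain^2 * tan_d
= pi * 13 * 7.0 * 0.1^2 * 0.08
= pi * 13 * 7.0 * 0.0100 * 0.08
= 0.2287

Q = 0.2287


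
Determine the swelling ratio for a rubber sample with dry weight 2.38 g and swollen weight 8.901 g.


Q = W_swollen / W_dry
Q = 8.901 / 2.38
Q = 3.74

Q = 3.74


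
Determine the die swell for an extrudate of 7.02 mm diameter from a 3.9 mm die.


Die swell ratio = D_extrudate / D_die
= 7.02 / 3.9
= 1.8

Die swell = 1.8


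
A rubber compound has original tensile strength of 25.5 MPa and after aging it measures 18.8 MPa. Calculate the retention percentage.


Retention = aged / original * 100
= 18.8 / 25.5 * 100
= 73.7%

73.7%


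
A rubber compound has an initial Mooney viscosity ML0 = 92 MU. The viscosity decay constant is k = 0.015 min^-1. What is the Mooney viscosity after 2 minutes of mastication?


ML = ML0 * exp(-k * t)
ML = 92 * exp(-0.015 * 2)
ML = 92 * 0.9704
ML = 89.28 MU

89.28 MU


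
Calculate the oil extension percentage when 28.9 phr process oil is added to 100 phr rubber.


Oil % = oil / (100 + oil) * 100
= 28.9 / (100 + 28.9) * 100
= 28.9 / 128.9 * 100
= 22.42%

22.42%


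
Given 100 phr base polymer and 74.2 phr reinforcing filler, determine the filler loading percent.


Filler % = filler / (rubber + filler) * 100
= 74.2 / (100 + 74.2) * 100
= 74.2 / 174.2 * 100
= 42.59%

42.59%


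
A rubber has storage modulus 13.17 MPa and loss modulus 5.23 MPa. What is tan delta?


tan delta = E'' / E'
= 5.23 / 13.17
= 0.3971

tan delta = 0.3971


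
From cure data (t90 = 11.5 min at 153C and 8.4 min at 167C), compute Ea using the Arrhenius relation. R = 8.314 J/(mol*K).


T1 = 426.15 K, T2 = 440.15 K
1/T1 - 1/T2 = 7.4639e-05
ln(t1/t2) = ln(11.5/8.4) = 0.3141
Ea = 8.314 * 0.3141 / 7.4639e-05 = 34989.2243 J/mol
Ea = 34.99 kJ/mol

34.99 kJ/mol


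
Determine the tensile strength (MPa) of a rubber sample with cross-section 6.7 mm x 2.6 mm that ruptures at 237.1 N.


Area = width * thickness = 6.7 * 2.6 = 17.42 mm^2
TS = force / area = 237.1 / 17.42 = 13.61 MPa

13.61 MPa


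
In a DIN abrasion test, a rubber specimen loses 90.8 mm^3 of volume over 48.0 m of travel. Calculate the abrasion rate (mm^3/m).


Rate = volume_loss / distance
= 90.8 / 48.0
= 1.892 mm^3/m

1.892 mm^3/m


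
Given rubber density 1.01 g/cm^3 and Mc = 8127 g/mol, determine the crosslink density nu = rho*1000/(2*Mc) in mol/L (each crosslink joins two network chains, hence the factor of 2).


nu = rho * 1000 / (2 * Mc)
nu = 1.01 * 1000 / (2 * 8127)
nu = 1010.0 / 16254
nu = 0.0621 mol/L

0.0621 mol/L


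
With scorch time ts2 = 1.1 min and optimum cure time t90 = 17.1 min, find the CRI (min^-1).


CRI = 100 / (t90 - ts2)
= 100 / (17.1 - 1.1)
= 100 / 16.0
= 6.25 min^-1

6.25 min^-1


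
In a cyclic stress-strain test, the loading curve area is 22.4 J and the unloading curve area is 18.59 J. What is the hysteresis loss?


Hysteresis loss = loading - unloading
= 22.4 - 18.59
= 3.81 J

3.81 J


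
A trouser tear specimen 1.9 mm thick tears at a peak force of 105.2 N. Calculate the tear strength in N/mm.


Tear strength = force / thickness
= 105.2 / 1.9
= 55.37 N/mm

55.37 N/mm


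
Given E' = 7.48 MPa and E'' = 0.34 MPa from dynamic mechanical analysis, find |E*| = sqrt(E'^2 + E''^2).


|E*| = sqrt(E'^2 + E''^2)
= sqrt(7.48^2 + 0.34^2)
= sqrt(55.9504 + 0.1156)
= 7.488 MPa

7.488 MPa


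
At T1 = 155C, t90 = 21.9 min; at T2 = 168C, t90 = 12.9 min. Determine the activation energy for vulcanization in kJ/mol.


T1 = 428.15 K, T2 = 441.15 K
1/T1 - 1/T2 = 6.8827e-05
ln(t1/t2) = ln(21.9/12.9) = 0.5293
Ea = 8.314 * 0.5293 / 6.8827e-05 = 63931.8716 J/mol
Ea = 63.93 kJ/mol

63.93 kJ/mol


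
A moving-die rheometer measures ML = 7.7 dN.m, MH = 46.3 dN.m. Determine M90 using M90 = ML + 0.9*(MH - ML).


M90 = ML + 0.9 * (MH - ML)
M90 = 7.7 + 0.9 * (46.3 - 7.7)
M90 = 7.7 + 0.9 * 38.6
M90 = 42.44 dN.m

42.44 dN.m


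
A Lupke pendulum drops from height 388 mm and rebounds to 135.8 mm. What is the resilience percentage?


Resilience = h_rebound / h_drop * 100
= 135.8 / 388 * 100
= 35.0%

35.0%


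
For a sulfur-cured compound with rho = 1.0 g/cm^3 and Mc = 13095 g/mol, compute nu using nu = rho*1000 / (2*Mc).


nu = rho * 1000 / (2 * Mc)
nu = 1.0 * 1000 / (2 * 13095)
nu = 1000.0 / 26190
nu = 0.0382 mol/L

0.0382 mol/L


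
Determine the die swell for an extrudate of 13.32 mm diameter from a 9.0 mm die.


Die swell ratio = D_extrudate / D_die
= 13.32 / 9.0
= 1.48

Die swell = 1.48


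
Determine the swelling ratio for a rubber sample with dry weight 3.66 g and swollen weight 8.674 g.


Q = W_swollen / W_dry
Q = 8.674 / 3.66
Q = 2.37

Q = 2.37


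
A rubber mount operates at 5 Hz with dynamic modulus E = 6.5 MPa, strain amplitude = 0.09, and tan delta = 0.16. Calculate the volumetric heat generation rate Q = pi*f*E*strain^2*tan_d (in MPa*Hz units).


Q = pi * f * E * strain^2 * tan_d
= pi * 5 * 6.5 * 0.09^2 * 0.16
= pi * 5 * 6.5 * 0.0081 * 0.16
= 0.1323

Q = 0.1323


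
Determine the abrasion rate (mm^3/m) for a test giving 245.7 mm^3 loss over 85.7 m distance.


Rate = volume_loss / distance
= 245.7 / 85.7
= 2.867 mm^3/m

2.867 mm^3/m


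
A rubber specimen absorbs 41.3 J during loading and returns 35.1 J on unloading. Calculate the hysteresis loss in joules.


Hysteresis loss = loading - unloading
= 41.3 - 35.1
= 6.2 J

6.2 J


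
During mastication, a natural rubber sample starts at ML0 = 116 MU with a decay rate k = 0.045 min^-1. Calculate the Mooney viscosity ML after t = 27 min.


ML = ML0 * exp(-k * t)
ML = 116 * exp(-0.045 * 27)
ML = 116 * 0.2967
ML = 34.42 MU

34.42 MU


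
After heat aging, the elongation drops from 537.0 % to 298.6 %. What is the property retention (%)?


Retention = aged / original * 100
= 298.6 / 537.0 * 100
= 55.6%

55.6%


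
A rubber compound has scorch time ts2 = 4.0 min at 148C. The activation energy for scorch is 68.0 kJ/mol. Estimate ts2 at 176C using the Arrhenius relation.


Convert temperatures: T1 = 148 + 273.15 = 421.15 K, T2 = 176 + 273.15 = 449.15 K
ts2_new = 4.0 * exp(68000 / 8.314 * (1/449.15 - 1/421.15))
1/T2 - 1/T1 = -1.4802e-04
ts2_new = 1.19 min

1.19 min


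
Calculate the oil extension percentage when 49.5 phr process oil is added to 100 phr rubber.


Oil % = oil / (100 + oil) * 100
= 49.5 / (100 + 49.5) * 100
= 49.5 / 149.5 * 100
= 33.11%

33.11%


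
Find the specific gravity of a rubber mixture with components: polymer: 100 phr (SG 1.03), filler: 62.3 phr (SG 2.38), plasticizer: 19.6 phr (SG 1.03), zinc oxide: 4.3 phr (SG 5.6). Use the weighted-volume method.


Sum of weights = 186.2
Volume contributions:
  polymer: 100/1.03 = 97.0874
  filler: 62.3/2.38 = 26.1765
  plasticizer: 19.6/1.03 = 19.0291
  zinc oxide: 4.3/5.6 = 0.7679
Sum of volumes = 143.0608
SG = 186.2 / 143.0608 = 1.302

SG = 1.302


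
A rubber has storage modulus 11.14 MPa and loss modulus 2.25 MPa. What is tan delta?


tan delta = E'' / E'
= 2.25 / 11.14
= 0.202

tan delta = 0.202


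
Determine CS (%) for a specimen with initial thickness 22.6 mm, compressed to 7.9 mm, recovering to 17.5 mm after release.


CS = (t0 - recovered) / (t0 - ts) * 100
= (22.6 - 17.5) / (22.6 - 7.9) * 100
= 5.1 / 14.7 * 100
= 34.7%

34.7%


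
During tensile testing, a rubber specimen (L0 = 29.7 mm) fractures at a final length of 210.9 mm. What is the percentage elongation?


Elongation = (Lf - L0) / L0 * 100
= (210.9 - 29.7) / 29.7 * 100
= 181.2 / 29.7 * 100
= 610.1%

610.1%


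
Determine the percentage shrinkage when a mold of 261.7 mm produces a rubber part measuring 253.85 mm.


Shrinkage = (mold - part) / mold * 100
= (261.7 - 253.85) / 261.7 * 100
= 7.85 / 261.7 * 100
= 3.0%

3.0%


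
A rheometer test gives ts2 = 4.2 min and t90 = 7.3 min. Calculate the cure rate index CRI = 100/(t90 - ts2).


CRI = 100 / (t90 - ts2)
= 100 / (7.3 - 4.2)
= 100 / 3.1
= 32.26 min^-1

32.26 min^-1


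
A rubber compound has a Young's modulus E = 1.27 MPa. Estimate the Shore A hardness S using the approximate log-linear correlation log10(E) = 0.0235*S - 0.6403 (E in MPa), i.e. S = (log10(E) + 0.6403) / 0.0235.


log10(E) = 0.0235*S - 0.6403  =>  S = (log10(E) + 0.6403) / 0.0235
log10(1.27) = 0.103804
S = (0.103804 + 0.6403) / 0.0235 = 0.744104 / 0.0235
S = 31.7

Shore A = 31.7


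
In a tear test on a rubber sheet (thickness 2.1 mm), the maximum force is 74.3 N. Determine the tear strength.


Tear strength = force / thickness
= 74.3 / 2.1
= 35.38 N/mm

35.38 N/mm


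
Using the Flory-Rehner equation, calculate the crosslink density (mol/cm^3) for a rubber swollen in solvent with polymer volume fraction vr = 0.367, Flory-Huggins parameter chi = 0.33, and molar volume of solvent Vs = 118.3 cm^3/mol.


ln(1 - vr) = ln(1 - 0.367) = -0.4573
Numerator = -((-0.4573) + 0.367 + 0.33 * 0.367^2) = 0.0458
Denominator = 118.3 * (0.367^(1/3) - 0.367/2) = 62.9900
nu = 0.0458 / 62.9900 = 7.2769e-04 mol/cm^3

7.2769e-04 mol/cm^3


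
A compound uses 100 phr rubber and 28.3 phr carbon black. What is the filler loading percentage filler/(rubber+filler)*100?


Filler % = filler / (rubber + filler) * 100
= 28.3 / (100 + 28.3) * 100
= 28.3 / 128.3 * 100
= 22.06%

22.06%


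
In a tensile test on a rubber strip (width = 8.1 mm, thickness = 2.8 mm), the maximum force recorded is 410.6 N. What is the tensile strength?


Area = width * thickness = 8.1 * 2.8 = 22.68 mm^2
TS = force / area = 410.6 / 22.68 = 18.1 MPa

18.1 MPa


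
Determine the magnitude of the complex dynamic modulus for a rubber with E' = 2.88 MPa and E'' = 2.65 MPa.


|E*| = sqrt(E'^2 + E''^2)
= sqrt(2.88^2 + 2.65^2)
= sqrt(8.2944 + 7.0225)
= 3.914 MPa

3.914 MPa


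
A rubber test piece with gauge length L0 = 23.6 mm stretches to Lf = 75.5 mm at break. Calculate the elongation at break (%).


Elongation = (Lf - L0) / L0 * 100
= (75.5 - 23.6) / 23.6 * 100
= 51.9 / 23.6 * 100
= 219.9%

219.9%


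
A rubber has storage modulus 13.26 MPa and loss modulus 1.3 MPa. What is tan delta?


tan delta = E'' / E'
= 1.3 / 13.26
= 0.098

tan delta = 0.098


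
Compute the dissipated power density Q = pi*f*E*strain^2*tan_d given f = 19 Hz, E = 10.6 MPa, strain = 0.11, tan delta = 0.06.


Q = pi * f * E * strain^2 * tan_d
= pi * 19 * 10.6 * 0.11^2 * 0.06
= pi * 19 * 10.6 * 0.0121 * 0.06
= 0.4594

Q = 0.4594


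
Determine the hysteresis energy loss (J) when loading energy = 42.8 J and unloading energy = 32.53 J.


Hysteresis loss = loading - unloading
= 42.8 - 32.53
= 10.27 J

10.27 J


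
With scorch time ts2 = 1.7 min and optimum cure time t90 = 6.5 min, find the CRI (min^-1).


CRI = 100 / (t90 - ts2)
= 100 / (6.5 - 1.7)
= 100 / 4.8
= 20.83 min^-1

20.83 min^-1


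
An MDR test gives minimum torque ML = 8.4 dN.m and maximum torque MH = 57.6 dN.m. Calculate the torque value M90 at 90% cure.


M90 = ML + 0.9 * (MH - ML)
M90 = 8.4 + 0.9 * (57.6 - 8.4)
M90 = 8.4 + 0.9 * 49.2
M90 = 52.68 dN.m

52.68 dN.m


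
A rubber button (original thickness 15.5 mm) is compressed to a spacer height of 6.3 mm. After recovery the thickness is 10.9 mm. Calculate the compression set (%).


CS = (t0 - recovered) / (t0 - ts) * 100
= (15.5 - 10.9) / (15.5 - 6.3) * 100
= 4.6 / 9.2 * 100
= 50.0%

50.0%


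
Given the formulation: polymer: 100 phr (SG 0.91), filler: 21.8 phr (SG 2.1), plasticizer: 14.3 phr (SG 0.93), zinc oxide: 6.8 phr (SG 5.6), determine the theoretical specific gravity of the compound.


Sum of weights = 142.9
Volume contributions:
  polymer: 100/0.91 = 109.8901
  filler: 21.8/2.1 = 10.3810
  plasticizer: 14.3/0.93 = 15.3763
  zinc oxide: 6.8/5.6 = 1.2143
Sum of volumes = 136.8617
SG = 142.9 / 136.8617 = 1.044

SG = 1.044


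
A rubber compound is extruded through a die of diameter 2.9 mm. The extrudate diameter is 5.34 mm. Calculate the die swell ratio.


Die swell ratio = D_extrudate / D_die
= 5.34 / 2.9
= 1.841

Die swell = 1.841
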